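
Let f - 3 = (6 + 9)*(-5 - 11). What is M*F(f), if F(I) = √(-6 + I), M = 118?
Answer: 1062*I*√3 ≈ 1839.4*I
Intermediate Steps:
f = -237 (f = 3 + (6 + 9)*(-5 - 11) = 3 + 15*(-16) = 3 - 240 = -237)
M*F(f) = 118*√(-6 - 237) = 118*√(-243) = 118*(9*I*√3) = 1062*I*√3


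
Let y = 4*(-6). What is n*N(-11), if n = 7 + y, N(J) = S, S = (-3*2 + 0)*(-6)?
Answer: -612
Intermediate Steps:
S = 36 (S = (-6 + 0)*(-6) = -6*(-6) = 36)
N(J) = 36
y = -24
n = -17 (n = 7 - 24 = -17)
n*N(-11) = -17*36 = -612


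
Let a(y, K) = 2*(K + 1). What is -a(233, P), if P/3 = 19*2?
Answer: -230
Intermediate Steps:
P = 114 (P = 3*(19*2) = 3*38 = 114)
a(y, K) = 2 + 2*K (a(y, K) = 2*(1 + K) = 2 + 2*K)
-a(233, P) = -(2 + 2*114) = -(2 + 228) = -1*230 = -230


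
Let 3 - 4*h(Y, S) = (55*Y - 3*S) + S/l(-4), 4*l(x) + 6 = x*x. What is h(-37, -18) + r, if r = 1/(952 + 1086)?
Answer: 5072587/10190 ≈ 497.80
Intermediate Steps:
r = 1/2038 ≈ 0.00049068
l(x) = -3/2 + x²/4 (l(x) = -3/2 + (x*x)/4 = -3/2 + x²/4)
h(Y, S) = ¾ - 55*Y/4 + 13*S/20 (h(Y, S) = ¾ - ((55*Y - 3*S) + S/(-3/2 + (¼)*(-4)²))/4 = ¾ - ((-3*S + 55*Y) + S/(-3/2 + (¼)*16))/4 = ¾ - ((-3*S + 55*Y) + S/(-3/2 + 4))/4 = ¾ - ((-3*S + 55*Y) + S/(5/2))/4 = ¾ - ((-3*S + 55*Y) + S*(⅖))/4 = ¾ - ((-3*S + 55*Y) + 2*S/5)/4 = ¾ - (55*Y - 13*S/5)/4 = ¾ + (-55*Y/4 + 13*S/20) = ¾ - 55*Y/4 + 13*S/20)
h(-37, -18) + r = (¾ - 55/4*(-37) + (13/20)*(-18)) + 1/2038 = (¾ + 2035/4 - 117/10) + 1/2038 = 2489/5 + 1/2038 = 5072587/10190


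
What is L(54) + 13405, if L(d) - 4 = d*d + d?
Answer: 16379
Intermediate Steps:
L(d) = 4 + d + d² (L(d) = 4 + (d*d + d) = 4 + (d² + d) = 4 + (d + d²) = 4 + d + d²)
L(54) + 13405 = (4 + 54 + 54²) + 13405 = (4 + 54 + 2916) + 13405 = 2974 + 13405 = 16379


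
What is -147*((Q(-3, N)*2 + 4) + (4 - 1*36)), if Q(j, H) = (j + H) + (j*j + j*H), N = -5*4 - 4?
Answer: -11760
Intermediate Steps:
N = -24 (N = -20 - 4 = -24)
Q(j, H) = H + j + j² + H*j (Q(j, H) = (H + j) + (j² + H*j) = H + j + j² + H*j)
-147*((Q(-3, N)*2 + 4) + (4 - 1*36)) = -147*(((-24 - 3 + (-3)² - 24*(-3))*2 + 4) + (4 - 1*36)) = -147*(((-24 - 3 + 9 + 72)*2 + 4) + (4 - 36)) = -147*((54*2 + 4) - 32) = -147*((108 + 4) - 32) = -147*(112 - 32) = -147*80 = -11760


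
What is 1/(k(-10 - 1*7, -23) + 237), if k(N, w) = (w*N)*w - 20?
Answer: -1/8776 ≈ -0.00011395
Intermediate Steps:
k(N, w) = -20 + N*w**2 (k(N, w) = (N*w)*w - 20 = N*w**2 - 20 = -20 + N*w**2)
1/(k(-10 - 1*7, -23) + 237) = 1/((-20 + (-10 - 1*7)*(-23)**2) + 237) = 1/((-20 + (-10 - 7)*529) + 237) = 1/((-20 - 17*529) + 237) = 1/((-20 - 8993) + 237) = 1/(-9013 + 237) = 1/(-8776) = -1/8776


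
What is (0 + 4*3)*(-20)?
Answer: -240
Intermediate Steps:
(0 + 4*3)*(-20) = (0 + 12)*(-20) = 12*(-20) = -240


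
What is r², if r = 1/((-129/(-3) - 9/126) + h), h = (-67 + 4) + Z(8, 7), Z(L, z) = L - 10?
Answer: 196/95481 ≈ 0.0020528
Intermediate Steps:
Z(L, z) = -10 + L
h = -65 (h = (-67 + 4) + (-10 + 8) = -63 - 2 = -65)
r = -14/309 (r = 1/((-129/(-3) - 9/126) - 65) = 1/((-129*(-⅓) - 9*1/126) - 65) = 1/((43 - 1/14) - 65) = 1/(601/14 - 65) = 1/(-309/14) = -14/309 ≈ -0.045307)
r² = (-14/309)² = 196/95481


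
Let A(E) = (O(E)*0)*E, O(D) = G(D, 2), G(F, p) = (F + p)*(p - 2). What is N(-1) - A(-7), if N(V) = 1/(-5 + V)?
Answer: -1/6 ≈ -0.16667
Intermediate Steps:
G(F, p) = (-2 + p)*(F + p) (G(F, p) = (F + p)*(-2 + p) = (-2 + p)*(F + p))
O(D) = 0 (O(D) = 2**2 - 2*D - 2*2 + D*2 = 4 - 2*D - 4 + 2*D = 0)
A(E) = 0 (A(E) = (0*0)*E = 0*E = 0)
N(-1) - A(-7) = 1/(-5 - 1) - 1*0 = 1/(-6) + 0 = -1/6 + 0 = -1/6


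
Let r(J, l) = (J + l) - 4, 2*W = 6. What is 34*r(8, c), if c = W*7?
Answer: 850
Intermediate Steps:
W = 3 (W = (1/2)*6 = 3)
c = 21 (c = 3*7 = 21)
r(J, l) = -4 + J + l
34*r(8, c) = 34*(-4 + 8 + 21) = 34*25 = 850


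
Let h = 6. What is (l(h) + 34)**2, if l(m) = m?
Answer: 1600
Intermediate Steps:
(l(h) + 34)**2 = (6 + 34)**2 = 40**2 = 1600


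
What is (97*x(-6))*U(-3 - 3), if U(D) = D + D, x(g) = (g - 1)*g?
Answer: -48888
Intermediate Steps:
x(g) = g*(-1 + g) (x(g) = (-1 + g)*g = g*(-1 + g))
U(D) = 2*D
(97*x(-6))*U(-3 - 3) = (97*(-6*(-1 - 6)))*(2*(-3 - 3)) = (97*(-6*(-7)))*(2*(-6)) = (97*42)*(-12) = 4074*(-12) = -48888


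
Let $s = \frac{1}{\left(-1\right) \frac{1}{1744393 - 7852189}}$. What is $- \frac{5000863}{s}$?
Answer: $- \frac{5000863}{6107796} \approx -0.81877$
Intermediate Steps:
$s = 6107796$ ($s = \frac{1}{\left(-1\right) \frac{1}{-6107796}} = \frac{1}{\left(-1\right) \left(- \frac{1}{6107796}\right)} = \frac{1}{\frac{1}{6107796}} = 6107796$)
$- \frac{5000863}{s} = - \frac{5000863}{6107796}$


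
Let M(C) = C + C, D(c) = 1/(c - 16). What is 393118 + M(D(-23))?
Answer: 15331600/39 ≈ 3.9312e+5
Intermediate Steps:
D(c) = 1/(-16 + c)
M(C) = 2*C
393118 + M(D(-23)) = 393118 + 2/(-16 - 23) = 393118 + 2/(-39) = 393118 + 2*(-1/39) = 393118 - 2/39 = 15331600/39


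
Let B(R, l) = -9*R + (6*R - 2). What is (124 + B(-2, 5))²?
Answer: 16384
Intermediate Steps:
B(R, l) = -2 - 3*R (B(R, l) = -9*R + (-2 + 6*R) = -2 - 3*R)
(124 + B(-2, 5))² = (124 + (-2 - 3*(-2)))² = (124 + (-2 + 6))² = (124 + 4)² = 128² = 16384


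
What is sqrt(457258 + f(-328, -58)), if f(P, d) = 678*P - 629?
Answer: sqrt(234245) ≈ 483.99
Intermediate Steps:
f(P, d) = -629 + 678*P
sqrt(457258 + f(-328, -58)) = sqrt(457258 + (-629 + 678*(-328))) = sqrt(457258 + (-629 - 222384)) = sqrt(457258 - 223013) = sqrt(234245)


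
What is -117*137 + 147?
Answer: -15882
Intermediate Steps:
-117*137 + 147 = -16029 + 147 = -15882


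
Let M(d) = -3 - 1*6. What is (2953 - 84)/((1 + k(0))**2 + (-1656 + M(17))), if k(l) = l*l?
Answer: -2869/1664 ≈ -1.7242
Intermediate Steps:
M(d) = -9 (M(d) = -3 - 6 = -9)
k(l) = l**2
(2953 - 84)/((1 + k(0))**2 + (-1656 + M(17))) = (2953 - 84)/((1 + 0**2)**2 + (-1656 - 9)) = 2869/((1 + 0)**2 - 1665) = 2869/(1**2 - 1665) = 2869/(1 - 1665) = 2869/(-1664) = 2869*(-1/1664) = -2869/1664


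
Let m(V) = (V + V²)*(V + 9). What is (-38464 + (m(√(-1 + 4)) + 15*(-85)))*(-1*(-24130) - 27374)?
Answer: 128815996 - 38928*√3 ≈ 1.2875e+8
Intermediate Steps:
m(V) = (9 + V)*(V + V²) (m(V) = (V + V²)*(9 + V) = (9 + V)*(V + V²))
(-38464 + (m(√(-1 + 4)) + 15*(-85)))*(-1*(-24130) - 27374) = (-38464 + (√(-1 + 4)*(9 + (√(-1 + 4))² + 10*√(-1 + 4)) + 15*(-85)))*(-1*(-24130) - 27374) = (-38464 + (√3*(9 + (√3)² + 10*√3) - 1275))*(24130 - 27374) = (-38464 + (√3*(9 + 3 + 10*√3) - 1275))*(-3244) = (-38464 + (√3*(12 + 10*√3) - 1275))*(-3244) = (-38464 + (-1275 + √3*(12 + 10*√3)))*(-3244) = (-39739 + √3*(12 + 10*√3))*(-3244) = 128913316 - 3244*√3*(12 + 10*√3)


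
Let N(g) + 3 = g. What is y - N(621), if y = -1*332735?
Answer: -333353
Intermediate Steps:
N(g) = -3 + g
y = -332735
y - N(621) = -332735 - (-3 + 621) = -332735 - 1*618 = -332735 - 618 = -333353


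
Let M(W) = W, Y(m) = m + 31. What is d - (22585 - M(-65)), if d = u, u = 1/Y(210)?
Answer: -5458649/241 ≈ -22650.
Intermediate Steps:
Y(m) = 31 + m
u = 1/241 (u = 1/(31 + 210) = 1/241 ≈ 0.0041494)
d = 1/241 ≈ 0.0041494
d - (22585 - M(-65)) = 1/241 - (22585 - 1*(-65)) = 1/241 - (22585 + 65) = 1/241 - 1*22650 = 1/241 - 22650 = -5458649/241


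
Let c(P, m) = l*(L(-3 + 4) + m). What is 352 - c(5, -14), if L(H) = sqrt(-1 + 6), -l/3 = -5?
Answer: 562 - 15*sqrt(5) ≈ 528.46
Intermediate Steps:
l = 15 (l = -3*(-5) = 15)
L(H) = sqrt(5)
c(P, m) = 15*m + 15*sqrt(5) (c(P, m) = 15*(sqrt(5) + m) = 15*(m + sqrt(5)) = 15*m + 15*sqrt(5))
352 - c(5, -14) = 352 - (15*(-14) + 15*sqrt(5)) = 352 - (-210 + 15*sqrt(5)) = 352 + (210 - 15*sqrt(5)) = 562 - 15*sqrt(5)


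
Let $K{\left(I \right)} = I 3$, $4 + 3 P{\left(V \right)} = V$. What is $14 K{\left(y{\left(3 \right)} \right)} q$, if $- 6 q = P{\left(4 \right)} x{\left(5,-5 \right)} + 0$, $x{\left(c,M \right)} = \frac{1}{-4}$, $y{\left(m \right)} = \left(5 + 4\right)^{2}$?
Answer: $0$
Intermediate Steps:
$P{\left(V \right)} = - \frac{4}{3} + \frac{V}{3}$
$y{\left(m \right)} = 81$ ($y{\left(m \right)} = 9^{2} = 81$)
$x{\left(c,M \right)} = - \frac{1}{4}$
$K{\left(I \right)} = 3 I$
$q = 0$ ($q = - \frac{\left(- \frac{4}{3} + \frac{1}{3} \cdot 4\right) \left(- \frac{1}{4}\right) + 0}{6} = - \frac{\left(- \frac{4}{3} + \frac{4}{3}\right) \left(- \frac{1}{4}\right) + 0}{6} = - \frac{0 \left(- \frac{1}{4}\right) + 0}{6} = - \frac{0 + 0}{6} = \left(- \frac{1}{6}\right) 0 = 0$)
$14 K{\left(y{\left(3 \right)} \right)} q = 14 \cdot 3 \cdot 81 \cdot 0 = 14 \cdot 243 \cdot 0 = 3402 \cdot 0 = 0$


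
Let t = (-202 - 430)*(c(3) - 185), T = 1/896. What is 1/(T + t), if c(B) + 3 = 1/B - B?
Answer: 2688/323907587 ≈ 8.2987e-6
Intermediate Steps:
c(B) = -3 + 1/B - B (c(B) = -3 + (1/B - B) = -3 + 1/B - B)
T = 1/896 ≈ 0.0011161
t = 361504/3 (t = (-202 - 430)*((-3 + 1/3 - 1*3) - 185) = -632*((-3 + ⅓ - 3) - 185) = -632*(-17/3 - 185) = -632*(-572/3) = 361504/3 ≈ 1.2050e+5)
1/(T + t) = 1/(1/896 + 361504/3) = 1/(323907587/2688) = 2688/323907587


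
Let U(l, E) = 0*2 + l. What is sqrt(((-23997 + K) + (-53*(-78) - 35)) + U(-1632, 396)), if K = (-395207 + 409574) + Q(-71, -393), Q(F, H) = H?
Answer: 2*I*sqrt(1889) ≈ 86.925*I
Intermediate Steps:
K = 13974 (K = (-395207 + 409574) - 393 = 14367 - 393 = 13974)
U(l, E) = l (U(l, E) = 0 + l = l)
sqrt(((-23997 + K) + (-53*(-78) - 35)) + U(-1632, 396)) = sqrt(((-23997 + 13974) + (-53*(-78) - 35)) - 1632) = sqrt((-10023 + (4134 - 35)) - 1632) = sqrt((-10023 + 4099) - 1632) = sqrt(-5924 - 1632) = sqrt(-7556) = 2*I*sqrt(1889)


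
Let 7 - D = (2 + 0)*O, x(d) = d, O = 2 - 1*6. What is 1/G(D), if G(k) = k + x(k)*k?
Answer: 1/240 ≈ 0.0041667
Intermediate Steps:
O = -4 (O = 2 - 6 = -4)
D = 15 (D = 7 - (2 + 0)*(-4) = 7 - 2*(-4) = 7 - 1*(-8) = 7 + 8 = 15)
G(k) = k + k**2 (G(k) = k + k*k = k + k**2)
1/G(D) = 1/(15*(1 + 15)) = 1/(15*16) = 1/240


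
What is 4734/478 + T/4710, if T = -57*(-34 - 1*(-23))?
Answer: 3766141/375230 ≈ 10.037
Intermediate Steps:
T = 627 (T = -57*(-34 + 23) = -57*(-11) = 627)
4734/478 + T/4710 = 4734/478 + 627/4710 = 4734*(1/478) + 627*(1/4710) = 2367/239 + 209/1570 = 3766141/375230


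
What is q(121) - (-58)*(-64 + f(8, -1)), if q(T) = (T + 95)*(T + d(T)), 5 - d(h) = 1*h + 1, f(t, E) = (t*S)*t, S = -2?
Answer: -10272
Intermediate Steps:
f(t, E) = -2*t² (f(t, E) = (t*(-2))*t = (-2*t)*t = -2*t²)
d(h) = 4 - h (d(h) = 5 - (1*h + 1) = 5 - (h + 1) = 5 - (1 + h) = 5 + (-1 - h) = 4 - h)
q(T) = 380 + 4*T (q(T) = (T + 95)*(T + (4 - T)) = (95 + T)*4 = 380 + 4*T)
q(121) - (-58)*(-64 + f(8, -1)) = (380 + 4*121) - (-58)*(-64 - 2*8²) = (380 + 484) - (-58)*(-64 - 2*64) = 864 - (-58)*(-64 - 128) = 864 - (-58)*(-192) = 864 - 1*11136 = 864 - 11136 = -10272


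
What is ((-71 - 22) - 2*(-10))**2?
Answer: 5329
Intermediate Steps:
((-71 - 22) - 2*(-10))**2 = (-93 + 20)**2 = (-73)**2 = 5329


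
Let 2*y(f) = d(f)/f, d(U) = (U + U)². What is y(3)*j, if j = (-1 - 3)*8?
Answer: -192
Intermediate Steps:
d(U) = 4*U² (d(U) = (2*U)² = 4*U²)
y(f) = 2*f (y(f) = ((4*f²)/f)/2 = (4*f)/2 = 2*f)
j = -32 (j = -4*8 = -32)
y(3)*j = (2*3)*(-32) = 6*(-32) = -192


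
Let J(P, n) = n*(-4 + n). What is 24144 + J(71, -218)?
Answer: 72540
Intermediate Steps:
24144 + J(71, -218) = 24144 - 218*(-4 - 218) = 24144 - 218*(-222) = 24144 + 48396 = 72540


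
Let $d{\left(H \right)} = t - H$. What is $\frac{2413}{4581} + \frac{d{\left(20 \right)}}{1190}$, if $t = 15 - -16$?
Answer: $\frac{2921861}{5451390} \approx 0.53598$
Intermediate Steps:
$t = 31$ ($t = 15 + 16 = 31$)
$d{\left(H \right)} = 31 - H$
$\frac{2413}{4581} + \frac{d{\left(20 \right)}}{1190} = \frac{2413}{4581} + \frac{31 - 20}{1190} = 2413 \cdot \frac{1}{4581} + \left(31 - 20\right) \frac{1}{1190} = \frac{2413}{4581} + 11 \cdot \frac{1}{1190} = \frac{2413}{4581} + \frac{11}{1190} = \frac{2921861}{5451390}$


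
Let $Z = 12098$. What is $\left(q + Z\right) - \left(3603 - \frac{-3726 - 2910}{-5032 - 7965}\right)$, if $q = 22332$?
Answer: $\frac{400665155}{12997} \approx 30828.0$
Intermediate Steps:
$\left(q + Z\right) - \left(3603 - \frac{-3726 - 2910}{-5032 - 7965}\right) = \left(22332 + 12098\right) - \left(3603 - \frac{-3726 - 2910}{-5032 - 7965}\right) = 34430 - \left(3603 + \frac{6636}{-12997}\right) = 34430 - \frac{46821555}{12997} = \frac{400665155}{12997}$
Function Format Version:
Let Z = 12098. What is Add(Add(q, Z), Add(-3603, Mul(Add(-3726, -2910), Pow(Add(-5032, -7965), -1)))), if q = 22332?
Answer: Rational(400665155, 12997) ≈ 30828.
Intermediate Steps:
Add(Add(q, Z), Add(-3603, Mul(Add(-3726, -2910), Pow(Add(-5032, -7965), -1)))) = Add(Add(22332, 12098), Add(-3603, Mul(Add(-3726, -2910), Pow(Add(-5032, -7965), -1)))) = Add(34430, Add(-3603, Mul(-6636, Pow(-12997, -1)))) = Add(34430, Add(-3603, Mul(-6636, Rational(-1, 12997)))) = Add(34430, Add(-3603, Rational(6636, 12997))) = Add(34430, Rational(-46821555, 12997)) = Rational(400665155, 12997)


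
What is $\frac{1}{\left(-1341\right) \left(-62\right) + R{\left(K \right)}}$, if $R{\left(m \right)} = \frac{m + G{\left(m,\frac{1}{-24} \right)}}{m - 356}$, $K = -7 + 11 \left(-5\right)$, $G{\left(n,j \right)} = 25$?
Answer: $\frac{418}{34753393} \approx 1.2028 \cdot 10^{-5}$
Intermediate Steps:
$K = -62$ ($K = -7 - 55 = -62$)
$R{\left(m \right)} = \frac{25 + m}{-356 + m}$ ($R{\left(m \right)} = \frac{m + 25}{m - 356} = \frac{25 + m}{-356 + m}$)
$\frac{1}{\left(-1341\right) \left(-62\right) + R{\left(K \right)}} = \frac{1}{\left(-1341\right) \left(-62\right) + \frac{25 - 62}{-356 - 62}} = \frac{1}{83142 + \frac{1}{-418} \left(-37\right)} = \frac{1}{83142 - - \frac{37}{418}} = \frac{1}{83142 + \frac{37}{418}} = \frac{1}{\frac{34753393}{418}} = \frac{418}{34753393}$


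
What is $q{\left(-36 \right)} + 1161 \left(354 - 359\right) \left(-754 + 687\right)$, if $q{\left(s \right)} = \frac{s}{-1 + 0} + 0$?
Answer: $388971$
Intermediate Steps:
$q{\left(s \right)} = - s$ ($q{\left(s \right)} = \frac{s}{-1} + 0 = - s + 0 = - s$)
$q{\left(-36 \right)} + 1161 \left(354 - 359\right) \left(-754 + 687\right) = \left(-1\right) \left(-36\right) + 1161 \left(354 - 359\right) \left(-754 + 687\right) = 36 + 1161 \left(\left(-5\right) \left(-67\right)\right) = 36 + 1161 \cdot 335 = 36 + 388935 = 388971$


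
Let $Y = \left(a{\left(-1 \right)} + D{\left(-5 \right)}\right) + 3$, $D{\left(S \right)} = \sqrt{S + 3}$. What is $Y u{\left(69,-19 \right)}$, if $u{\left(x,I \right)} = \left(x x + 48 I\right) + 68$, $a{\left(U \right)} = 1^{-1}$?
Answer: $15668 + 3917 i \sqrt{2} \approx 15668.0 + 5539.5 i$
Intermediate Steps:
$a{\left(U \right)} = 1$
$D{\left(S \right)} = \sqrt{3 + S}$
$Y = 4 + i \sqrt{2}$ ($Y = \left(1 + \sqrt{3 - 5}\right) + 3 = \left(1 + \sqrt{-2}\right) + 3 = \left(1 + i \sqrt{2}\right) + 3 = 4 + i \sqrt{2} \approx 4.0 + 1.4142 i$)
$u{\left(x,I \right)} = 68 + x^{2} + 48 I$ ($u{\left(x,I \right)} = \left(x^{2} + 48 I\right) + 68 = 68 + x^{2} + 48 I$)
$Y u{\left(69,-19 \right)} = \left(4 + i \sqrt{2}\right) \left(68 + 69^{2} + 48 \left(-19\right)\right) = \left(4 + i \sqrt{2}\right) \left(68 + 4761 - 912\right) = \left(4 + i \sqrt{2}\right) 3917 = 15668 + 3917 i \sqrt{2}$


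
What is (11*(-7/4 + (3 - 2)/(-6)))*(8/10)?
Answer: -253/15 ≈ -16.867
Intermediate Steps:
(11*(-7/4 + (3 - 2)/(-6)))*(8/10) = (11*(-7*1/4 + 1*(-1/6)))*(8*(1/10)) = (11*(-7/4 - 1/6))*(4/5) = (11*(-23/12))*(4/5) = -253/12*4/5 = -253/15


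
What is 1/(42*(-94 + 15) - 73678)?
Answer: -1/76996 ≈ -1.2988e-5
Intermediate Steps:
1/(42*(-94 + 15) - 73678) = 1/(42*(-79) - 73678) = 1/(-3318 - 73678) = 1/(-76996) = -1/76996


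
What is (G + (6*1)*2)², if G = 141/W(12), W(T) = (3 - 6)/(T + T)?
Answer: 1245456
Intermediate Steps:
W(T) = -3/(2*T) (W(T) = -3*1/(2*T) = -3/(2*T))
G = -1128 (G = 141/((-3/2/12)) = 141/((-3/2*1/12)) = 141/(-⅛) = 141*(-8) = -1128)
(G + (6*1)*2)² = (-1128 + (6*1)*2)² = (-1128 + 6*2)² = (-1128 + 12)² = (-1116)² = 1245456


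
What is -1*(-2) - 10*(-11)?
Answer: 112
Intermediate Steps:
-1*(-2) - 10*(-11) = 2 + 110 = 112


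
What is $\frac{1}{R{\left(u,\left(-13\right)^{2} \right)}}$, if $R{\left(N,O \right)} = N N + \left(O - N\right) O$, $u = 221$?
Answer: $\frac{1}{40053} \approx 2.4967 \cdot 10^{-5}$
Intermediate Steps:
$R{\left(N,O \right)} = N^{2} + O \left(O - N\right)$
$\frac{1}{R{\left(u,\left(-13\right)^{2} \right)}} = \frac{1}{221^{2} + \left(\left(-13\right)^{2}\right)^{2} - 221 \left(-13\right)^{2}} = \frac{1}{48841 + 169^{2} - 221 \cdot 169} = \frac{1}{48841 + 28561 - 37349} = \frac{1}{40053}$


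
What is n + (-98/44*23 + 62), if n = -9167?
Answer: -201437/22 ≈ -9156.2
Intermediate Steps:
n + (-98/44*23 + 62) = -9167 + (-98/44*23 + 62) = -9167 + (-98*1/44*23 + 62) = -9167 + (-49/22*23 + 62) = -9167 + (-1127/22 + 62) = -9167 + 237/22 = -201437/22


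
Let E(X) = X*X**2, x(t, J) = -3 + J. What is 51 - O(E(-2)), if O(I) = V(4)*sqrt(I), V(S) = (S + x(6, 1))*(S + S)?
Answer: 51 - 32*I*sqrt(2) ≈ 51.0 - 45.255*I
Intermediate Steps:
V(S) = 2*S*(-2 + S) (V(S) = (S + (-3 + 1))*(S + S) = (S - 2)*(2*S) = (-2 + S)*(2*S) = 2*S*(-2 + S))
E(X) = X**3
O(I) = 16*sqrt(I) (O(I) = (2*4*(-2 + 4))*sqrt(I) = (2*4*2)*sqrt(I) = 16*sqrt(I))
51 - O(E(-2)) = 51 - 16*sqrt((-2)**3) = 51 - 16*sqrt(-8) = 51 - 16*2*I*sqrt(2) = 51 - 32*I*sqrt(2)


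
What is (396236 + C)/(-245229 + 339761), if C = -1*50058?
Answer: 173089/47266 ≈ 3.6620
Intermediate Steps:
C = -50058
(396236 + C)/(-245229 + 339761) = (396236 - 50058)/(-245229 + 339761) = 346178/94532 = 346178*(1/94532) = 173089/47266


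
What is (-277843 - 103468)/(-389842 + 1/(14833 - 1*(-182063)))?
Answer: 75078610656/76758330431 ≈ 0.97812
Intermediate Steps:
(-277843 - 103468)/(-389842 + 1/(14833 - 1*(-182063))) = -381311/(-389842 + 1/(14833 + 182063)) = -381311/(-389842 + 1/196896) = -381311/(-76758330431/196896) = -381311*(-196896/76758330431) = 75078610656/76758330431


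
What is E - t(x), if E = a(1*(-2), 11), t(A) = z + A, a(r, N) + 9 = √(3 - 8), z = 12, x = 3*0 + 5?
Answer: -26 + I*√5 ≈ -26.0 + 2.2361*I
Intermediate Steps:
x = 5 (x = 0 + 5 = 5)
a(r, N) = -9 + I*√5 (a(r, N) = -9 + √(3 - 8) = -9 + √(-5) = -9 + I*√5)
t(A) = 12 + A
E = -9 + I*√5 ≈ -9.0 + 2.2361*I
E - t(x) = (-9 + I*√5) - (12 + 5) = (-9 + I*√5) - 1*17 = (-9 + I*√5) - 17 = -26 + I*√5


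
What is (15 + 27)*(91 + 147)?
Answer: 9996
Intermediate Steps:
(15 + 27)*(91 + 147) = 42*238 = 9996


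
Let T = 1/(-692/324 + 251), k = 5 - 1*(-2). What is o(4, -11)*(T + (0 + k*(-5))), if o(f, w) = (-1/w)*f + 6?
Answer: -24690715/110869 ≈ -222.70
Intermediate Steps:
k = 7 (k = 5 + 2 = 7)
o(f, w) = 6 - f/w (o(f, w) = -f/w + 6 = 6 - f/w)
T = 81/20158 (T = 1/(-692*1/324 + 251) = 1/(-173/81 + 251) = 1/(20158/81) = 81/20158 ≈ 0.0040183)
o(4, -11)*(T + (0 + k*(-5))) = (6 - 1*4/(-11))*(81/20158 + (0 + 7*(-5))) = (6 - 1*4*(-1/11))*(81/20158 + (0 - 35)) = (6 + 4/11)*(81/20158 - 35) = (70/11)*(-705449/20158) = -24690715/110869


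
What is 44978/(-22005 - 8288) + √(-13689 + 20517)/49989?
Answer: -44978/30293 + 2*√1707/49989 ≈ -1.4831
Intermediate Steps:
44978/(-22005 - 8288) + √(-13689 + 20517)/49989 = 44978/(-30293) + √6828*(1/49989) = 44978*(-1/30293) + (2*√1707)*(1/49989) = -44978/30293 + 2*√1707/49989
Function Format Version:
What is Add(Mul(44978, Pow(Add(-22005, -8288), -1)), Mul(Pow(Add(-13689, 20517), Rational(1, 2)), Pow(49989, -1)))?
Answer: Add(Rational(-44978, 30293), Mul(Rational(2, 49989), Pow(1707, Rational(1, 2)))) ≈ -1.4831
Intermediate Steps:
Add(Mul(44978, Pow(Add(-22005, -8288), -1)), Mul(Pow(Add(-13689, 20517), Rational(1, 2)), Pow(49989, -1))) = Add(Mul(44978, Pow(-30293, -1)), Mul(Pow(6828, Rational(1, 2)), Rational(1, 49989))) = Add(Mul(44978, Rational(-1, 30293)), Mul(Mul(2, Pow(1707, Rational(1, 2))), Rational(1, 49989))) = Add(Rational(-44978, 30293), Mul(Rational(2, 49989), Pow(1707, Rational(1, 2))))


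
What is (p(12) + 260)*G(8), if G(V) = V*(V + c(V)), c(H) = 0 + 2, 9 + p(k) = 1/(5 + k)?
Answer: 341440/17 ≈ 20085.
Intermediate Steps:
p(k) = -9 + 1/(5 + k)
c(H) = 2
G(V) = V*(2 + V) (G(V) = V*(V + 2) = V*(2 + V))
(p(12) + 260)*G(8) = ((-44 - 9*12)/(5 + 12) + 260)*(8*(2 + 8)) = ((-44 - 108)/17 + 260)*(8*10) = ((1/17)*(-152) + 260)*80 = (-152/17 + 260)*80 = (4268/17)*80 = 341440/17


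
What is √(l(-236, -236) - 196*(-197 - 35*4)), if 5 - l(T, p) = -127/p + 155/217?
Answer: √45068251235/826 ≈ 257.01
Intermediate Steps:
l(T, p) = 30/7 + 127/p (l(T, p) = 5 - (-127/p + 155/217) = 5 - (-127/p + 155*(1/217)) = 5 - (-127/p + 5/7) = 5 - (5/7 - 127/p) = 5 + (-5/7 + 127/p) = 30/7 + 127/p)
√(l(-236, -236) - 196*(-197 - 35*4)) = √((30/7 + 127/(-236)) - 196*(-197 - 35*4)) = √((30/7 + 127*(-1/236)) - 196*(-197 - 140)) = √((30/7 - 127/236) - 196*(-337)) = √(6191/1652 + 66052) = √(109124095/1652) = √45068251235/826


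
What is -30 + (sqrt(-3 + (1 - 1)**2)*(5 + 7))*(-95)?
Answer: -30 - 1140*I*sqrt(3) ≈ -30.0 - 1974.5*I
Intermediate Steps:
-30 + (sqrt(-3 + (1 - 1)**2)*(5 + 7))*(-95) = -30 + (sqrt(-3 + 0**2)*12)*(-95) = -30 + (sqrt(-3 + 0)*12)*(-95) = -30 + (sqrt(-3)*12)*(-95) = -30 + ((I*sqrt(3))*12)*(-95) = -30 + (12*I*sqrt(3))*(-95) = -30 - 1140*I*sqrt(3)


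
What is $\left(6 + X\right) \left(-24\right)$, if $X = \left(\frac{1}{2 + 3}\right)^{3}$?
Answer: $- \frac{18024}{125} \approx -144.19$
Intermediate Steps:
$X = \frac{1}{125}$ ($X = \left(\frac{1}{5}\right)^{3} = \frac{1}{125} \approx 0.008$)
$\left(6 + X\right) \left(-24\right) = \left(6 + \frac{1}{125}\right) \left(-24\right) = \frac{751}{125} \left(-24\right) = - \frac{18024}{125}$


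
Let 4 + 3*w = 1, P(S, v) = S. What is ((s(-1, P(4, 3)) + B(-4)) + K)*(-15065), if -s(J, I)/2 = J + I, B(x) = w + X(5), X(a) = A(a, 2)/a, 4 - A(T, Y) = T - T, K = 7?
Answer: -12052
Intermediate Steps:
A(T, Y) = 4 (A(T, Y) = 4 - (T - T) = 4 - 1*0 = 4 + 0 = 4)
X(a) = 4/a
w = -1 (w = -4/3 + (⅓)*1 = -4/3 + ⅓ = -1)
B(x) = -⅕ (B(x) = -1 + 4/5 = -1 + 4*(⅕) = -1 + ⅘ = -⅕)
s(J, I) = -2*I - 2*J (s(J, I) = -2*(J + I) = -2*(I + J) = -2*I - 2*J)
((s(-1, P(4, 3)) + B(-4)) + K)*(-15065) = (((-2*4 - 2*(-1)) - ⅕) + 7)*(-15065) = (((-8 + 2) - ⅕) + 7)*(-15065) = ((-6 - ⅕) + 7)*(-15065) = (-31/5 + 7)*(-15065) = (⅘)*(-15065) = -12052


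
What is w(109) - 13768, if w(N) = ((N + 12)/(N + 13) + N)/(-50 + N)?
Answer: -99088645/7198 ≈ -13766.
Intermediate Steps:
w(N) = (N + (12 + N)/(13 + N))/(-50 + N) (w(N) = ((12 + N)/(13 + N) + N)/(-50 + N) = (N + (12 + N)/(13 + N))/(-50 + N))
w(109) - 13768 = (12 + 109**2 + 14*109)/(-650 + 109**2 - 37*109) - 13768 = (12 + 11881 + 1526)/(-650 + 11881 - 4033) - 13768 = 13419/7198 - 13768 = -99088645/7198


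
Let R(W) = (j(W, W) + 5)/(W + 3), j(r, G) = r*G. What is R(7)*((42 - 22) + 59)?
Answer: 2133/5 ≈ 426.60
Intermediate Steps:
j(r, G) = G*r
R(W) = (5 + W**2)/(3 + W) (R(W) = (W*W + 5)/(W + 3) = (W**2 + 5)/(3 + W) = (5 + W**2)/(3 + W))
R(7)*((42 - 22) + 59) = ((5 + 7**2)/(3 + 7))*((42 - 22) + 59) = ((5 + 49)/10)*(20 + 59) = ((1/10)*54)*79 = (27/5)*79 = 2133/5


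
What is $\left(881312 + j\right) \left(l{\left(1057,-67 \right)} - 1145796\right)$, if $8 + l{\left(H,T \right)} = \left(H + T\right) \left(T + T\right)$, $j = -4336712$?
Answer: $4417604505600$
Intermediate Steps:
$l{\left(H,T \right)} = -8 + 2 T \left(H + T\right)$ ($l{\left(H,T \right)} = -8 + \left(H + T\right) \left(T + T\right) = -8 + \left(H + T\right) 2 T = -8 + 2 T \left(H + T\right)$)
$\left(881312 + j\right) \left(l{\left(1057,-67 \right)} - 1145796\right) = \left(881312 - 4336712\right) \left(\left(-8 + 2 \left(-67\right)^{2} + 2 \cdot 1057 \left(-67\right)\right) - 1145796\right) = - 3455400 \left(\left(-8 + 2 \cdot 4489 - 141638\right) - 1145796\right) = - 3455400 \left(\left(-8 + 8978 - 141638\right) - 1145796\right) = - 3455400 \left(-132668 - 1145796\right) = \left(-3455400\right) \left(-1278464\right) = 4417604505600$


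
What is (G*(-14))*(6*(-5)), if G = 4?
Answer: 1680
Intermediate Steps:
(G*(-14))*(6*(-5)) = (4*(-14))*(6*(-5)) = -56*(-30) = 1680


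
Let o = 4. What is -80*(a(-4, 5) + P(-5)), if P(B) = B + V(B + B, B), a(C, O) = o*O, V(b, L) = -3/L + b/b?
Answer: -1328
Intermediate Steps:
V(b, L) = 1 - 3/L (V(b, L) = -3/L + 1 = 1 - 3/L)
a(C, O) = 4*O
P(B) = B + (-3 + B)/B
-80*(a(-4, 5) + P(-5)) = -80*(4*5 + (1 - 5 - 3/(-5))) = -80*(20 + (1 - 5 - 3*(-⅕))) = -80*(20 + (1 - 5 + ⅗)) = -80*(20 - 17/5) = -80*83/5 = -1328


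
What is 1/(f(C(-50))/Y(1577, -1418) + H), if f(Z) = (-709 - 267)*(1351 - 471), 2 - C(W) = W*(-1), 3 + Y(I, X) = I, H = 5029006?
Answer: 787/3957398282 ≈ 1.9887e-7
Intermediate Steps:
Y(I, X) = -3 + I
C(W) = 2 + W (C(W) = 2 - W*(-1) = 2 - (-1)*W = 2 + W)
f(Z) = -858880 (f(Z) = -976*880 = -858880)
1/(f(C(-50))/Y(1577, -1418) + H) = 1/(-858880/(-3 + 1577) + 5029006) = 1/(-858880/1574 + 5029006) = 1/(-858880*1/1574 + 5029006) = 1/(-429440/787 + 5029006) = 1/(3957398282/787) = 787/3957398282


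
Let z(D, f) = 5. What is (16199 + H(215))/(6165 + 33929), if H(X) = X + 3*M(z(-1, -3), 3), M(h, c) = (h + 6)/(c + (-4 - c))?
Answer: 65623/160376 ≈ 0.40918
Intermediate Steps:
M(h, c) = -3/2 - h/4 (M(h, c) = (6 + h)/(-4) = (6 + h)*(-1/4) = -3/2 - h/4)
H(X) = -33/4 + X (H(X) = X + 3*(-3/2 - 1/4*5) = X + 3*(-3/2 - 5/4) = X + 3*(-11/4) = X - 33/4 = -33/4 + X)
(16199 + H(215))/(6165 + 33929) = (16199 + (-33/4 + 215))/(6165 + 33929) = (16199 + 827/4)/40094 = (65623/4)*(1/40094) = 65623/160376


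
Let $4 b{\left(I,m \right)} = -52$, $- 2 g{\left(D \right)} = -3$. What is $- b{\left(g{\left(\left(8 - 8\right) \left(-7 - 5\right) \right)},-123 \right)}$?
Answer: $13$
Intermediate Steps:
$g{\left(D \right)} = \frac{3}{2}$ ($g{\left(D \right)} = \left(- \frac{1}{2}\right) \left(-3\right) = \frac{3}{2}$)
$b{\left(I,m \right)} = -13$ ($b{\left(I,m \right)} = \frac{1}{4} \left(-52\right) = -13$)
$- b{\left(g{\left(\left(8 - 8\right) \left(-7 - 5\right) \right)},-123 \right)} = \left(-1\right) \left(-13\right) = 13$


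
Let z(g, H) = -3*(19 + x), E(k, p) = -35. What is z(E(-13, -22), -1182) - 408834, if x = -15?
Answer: -408846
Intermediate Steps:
z(g, H) = -12 (z(g, H) = -3*(19 - 15) = -3*4 = -12)
z(E(-13, -22), -1182) - 408834 = -12 - 408834 = -408846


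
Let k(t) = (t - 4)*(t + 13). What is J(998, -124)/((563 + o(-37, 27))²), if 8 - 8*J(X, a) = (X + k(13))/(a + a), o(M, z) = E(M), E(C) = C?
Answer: 201/34307824 ≈ 5.8587e-6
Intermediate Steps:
o(M, z) = M
k(t) = (-4 + t)*(13 + t)
J(X, a) = 1 - (234 + X)/(16*a) (J(X, a) = 1 - (X + (-52 + 13² + 9*13))/(8*(a + a)) = 1 - (X + (-52 + 169 + 117))/(8*(2*a)) = 1 - (X + 234)*1/(2*a)/8 = 1 - (234 + X)*1/(2*a)/8 = 1 - (234 + X)/(16*a))
J(998, -124)/((563 + o(-37, 27))²) = ((1/16)*(-234 - 1*998 + 16*(-124))/(-124))/((563 - 37)²) = ((1/16)*(-1/124)*(-234 - 998 - 1984))/(526²) = ((1/16)*(-1/124)*(-3216))/276676 = (201/124)*(1/276676) = 201/34307824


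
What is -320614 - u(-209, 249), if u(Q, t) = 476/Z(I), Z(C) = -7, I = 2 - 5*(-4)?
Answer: -320546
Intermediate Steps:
I = 22 (I = 2 + 20 = 22)
u(Q, t) = -68 (u(Q, t) = 476/(-7) = 476*(-⅐) = -68)
-320614 - u(-209, 249) = -320614 - 1*(-68) = -320614 + 68 = -320546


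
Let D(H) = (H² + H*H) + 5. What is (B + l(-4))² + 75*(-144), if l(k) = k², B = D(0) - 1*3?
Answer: -10476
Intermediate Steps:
D(H) = 5 + 2*H² (D(H) = (H² + H²) + 5 = 2*H² + 5 = 5 + 2*H²)
B = 2 (B = (5 + 2*0²) - 1*3 = (5 + 2*0) - 3 = (5 + 0) - 3 = 5 - 3 = 2)
(B + l(-4))² + 75*(-144) = (2 + (-4)²)² + 75*(-144) = (2 + 16)² - 10800 = 18² - 10800 = 324 - 10800 = -10476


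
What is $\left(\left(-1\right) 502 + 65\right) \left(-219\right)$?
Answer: $95703$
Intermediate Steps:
$\left(\left(-1\right) 502 + 65\right) \left(-219\right) = \left(-502 + 65\right) \left(-219\right) = \left(-437\right) \left(-219\right) = 95703$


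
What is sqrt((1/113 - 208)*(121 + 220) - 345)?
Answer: 2*I*sqrt(227511601)/113 ≈ 266.96*I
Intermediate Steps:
sqrt((1/113 - 208)*(121 + 220) - 345) = sqrt((1/113 - 208)*341 - 345) = sqrt(-23503/113*341 - 345) = sqrt(-8014523/113 - 345) = sqrt(-8053508/113) = 2*I*sqrt(227511601)/113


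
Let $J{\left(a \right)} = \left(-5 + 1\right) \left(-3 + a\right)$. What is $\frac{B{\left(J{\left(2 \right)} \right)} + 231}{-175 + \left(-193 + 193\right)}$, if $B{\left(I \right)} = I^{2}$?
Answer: $- \frac{247}{175} \approx -1.4114$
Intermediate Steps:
$J{\left(a \right)} = 12 - 4 a$ ($J{\left(a \right)} = - 4 \left(-3 + a\right) = 12 - 4 a$)
$\frac{B{\left(J{\left(2 \right)} \right)} + 231}{-175 + \left(-193 + 193\right)} = \frac{\left(12 - 8\right)^{2} + 231}{-175 + \left(-193 + 193\right)} = \frac{\left(12 - 8\right)^{2} + 231}{-175 + 0} = \frac{4^{2} + 231}{-175} = \left(16 + 231\right) \left(- \frac{1}{175}\right) = 247 \left(- \frac{1}{175}\right) = - \frac{247}{175}$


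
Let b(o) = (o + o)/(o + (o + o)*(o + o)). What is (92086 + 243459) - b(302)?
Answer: 405673903/1209 ≈ 3.3555e+5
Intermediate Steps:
b(o) = 2*o/(o + 4*o²) (b(o) = (2*o)/(o + (2*o)*(2*o)) = (2*o)/(o + 4*o²) = 2*o/(o + 4*o²))
(92086 + 243459) - b(302) = (92086 + 243459) - 2/(1 + 4*302) = 335545 - 2/(1 + 1208) = 335545 - 2/1209 = 405673903/1209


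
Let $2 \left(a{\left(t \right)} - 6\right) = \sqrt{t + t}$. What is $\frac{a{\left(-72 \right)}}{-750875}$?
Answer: $- \frac{6}{750875} - \frac{6 i}{750875} \approx -7.9907 \cdot 10^{-6} - 7.9907 \cdot 10^{-6} i$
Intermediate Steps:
$a{\left(t \right)} = 6 + \frac{\sqrt{2} \sqrt{t}}{2}$ ($a{\left(t \right)} = 6 + \frac{\sqrt{t + t}}{2} = 6 + \frac{\sqrt{2 t}}{2} = 6 + \frac{\sqrt{2} \sqrt{t}}{2}$)
$\frac{a{\left(-72 \right)}}{-750875} = \frac{6 + \frac{\sqrt{2} \sqrt{-72}}{2}}{-750875} = \left(6 + \frac{\sqrt{2} \cdot 6 i \sqrt{2}}{2}\right) \left(- \frac{1}{750875}\right) = \left(6 + 6 i\right) \left(- \frac{1}{750875}\right) = - \frac{6}{750875} - \frac{6 i}{750875}$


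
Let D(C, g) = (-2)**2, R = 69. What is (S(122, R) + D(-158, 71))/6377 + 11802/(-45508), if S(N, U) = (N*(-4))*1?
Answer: -48643613/145102258 ≈ -0.33524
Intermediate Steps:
D(C, g) = 4
S(N, U) = -4*N (S(N, U) = -4*N*1 = -4*N)
(S(122, R) + D(-158, 71))/6377 + 11802/(-45508) = (-4*122 + 4)/6377 + 11802/(-45508) = (-488 + 4)*(1/6377) + 11802*(-1/45508) = -484*1/6377 - 5901/22754 = -484/6377 - 5901/22754 = -48643613/145102258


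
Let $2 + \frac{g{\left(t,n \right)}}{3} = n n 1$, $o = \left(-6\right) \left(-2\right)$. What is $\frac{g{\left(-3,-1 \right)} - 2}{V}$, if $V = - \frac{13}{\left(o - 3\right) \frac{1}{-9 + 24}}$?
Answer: $\frac{3}{13} \approx 0.23077$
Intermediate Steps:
$o = 12$
$g{\left(t,n \right)} = -6 + 3 n^{2}$ ($g{\left(t,n \right)} = -6 + 3 n n 1 = -6 + 3 n^{2} \cdot 1 = -6 + 3 n^{2}$)
$V = - \frac{65}{3}$ ($V = - \frac{13}{\left(12 - 3\right) \frac{1}{-9 + 24}} = - \frac{13}{9 \cdot \frac{1}{15}} = - \frac{13}{\frac{3}{5}} = \left(-13\right) \frac{5}{3} = - \frac{65}{3} \approx -21.667$)
$\frac{g{\left(-3,-1 \right)} - 2}{V} = \frac{\left(-6 + 3 \left(-1\right)^{2}\right) - 2}{- \frac{65}{3}} = - \frac{3 \left(\left(-6 + 3 \cdot 1\right) - 2\right)}{65} = - \frac{3 \left(\left(-6 + 3\right) - 2\right)}{65} = - \frac{3 \left(-3 - 2\right)}{65} = \left(- \frac{3}{65}\right) \left(-5\right) = \frac{3}{13}$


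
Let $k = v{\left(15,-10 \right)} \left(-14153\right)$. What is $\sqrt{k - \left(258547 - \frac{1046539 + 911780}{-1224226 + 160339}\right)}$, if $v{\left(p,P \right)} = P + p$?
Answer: $\frac{i \sqrt{342273368141729}}{32239} \approx 573.86 i$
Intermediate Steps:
$k = -70765$ ($k = \left(-10 + 15\right) \left(-14153\right) = 5 \left(-14153\right) = -70765$)
$\sqrt{k - \left(258547 - \frac{1046539 + 911780}{-1224226 + 160339}\right)} = \sqrt{-70765 - \left(258547 - \frac{1046539 + 911780}{-1224226 + 160339}\right)} = \sqrt{-70765 - \left(258547 - \frac{1958319}{-1063887}\right)} = \sqrt{-70765 + \left(1958319 \left(- \frac{1}{1063887}\right) - 258547\right)} = \sqrt{-70765 - \frac{8335356076}{32239}} = \sqrt{- \frac{10616748911}{32239}} = \frac{i \sqrt{342273368141729}}{32239}$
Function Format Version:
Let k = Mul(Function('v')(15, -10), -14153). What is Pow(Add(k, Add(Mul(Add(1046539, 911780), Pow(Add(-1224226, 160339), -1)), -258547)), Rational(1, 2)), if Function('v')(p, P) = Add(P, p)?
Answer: Mul(Rational(1, 32239), I, Pow(342273368141729, Rational(1, 2))) ≈ Mul(573.86, I)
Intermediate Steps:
k = -70765 (k = Mul(Add(-10, 15), -14153) = Mul(5, -14153) = -70765)
Pow(Add(k, Add(Mul(Add(1046539, 911780), Pow(Add(-1224226, 160339), -1)), -258547)), Rational(1, 2)) = Pow(Add(-70765, Add(Mul(Add(1046539, 911780), Pow(Add(-1224226, 160339), -1)), -258547)), Rational(1, 2)) = Pow(Add(-70765, Add(Mul(1958319, Pow(-1063887, -1)), -258547)), Rational(1, 2)) = Pow(Add(-70765, Add(Mul(1958319, Rational(-1, 1063887)), -258547)), Rational(1, 2)) = Pow(Add(-70765, Add(Rational(-59343, 32239), -258547)), Rational(1, 2)) = Pow(Add(-70765, Rational(-8335356076, 32239)), Rational(1, 2)) = Pow(Rational(-10616748911, 32239), Rational(1, 2)) = Mul(Rational(1, 32239), I, Pow(342273368141729, Rational(1, 2)))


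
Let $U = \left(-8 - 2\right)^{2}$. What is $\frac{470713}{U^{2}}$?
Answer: $\frac{470713}{10000} \approx 47.071$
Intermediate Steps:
$U = 100$ ($U = \left(-10\right)^{2} = 100$)
$\frac{470713}{U^{2}} = \frac{470713}{100^{2}} = \frac{470713}{10000}$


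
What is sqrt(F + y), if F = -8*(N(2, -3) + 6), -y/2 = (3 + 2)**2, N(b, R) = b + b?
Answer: I*sqrt(130) ≈ 11.402*I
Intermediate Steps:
N(b, R) = 2*b
y = -50 (y = -2*(3 + 2)**2 = -2*5**2 = -2*25 = -50)
F = -80 (F = -8*(2*2 + 6) = -8*(4 + 6) = -8*10 = -80)
sqrt(F + y) = sqrt(-80 - 50) = sqrt(-130) = I*sqrt(130)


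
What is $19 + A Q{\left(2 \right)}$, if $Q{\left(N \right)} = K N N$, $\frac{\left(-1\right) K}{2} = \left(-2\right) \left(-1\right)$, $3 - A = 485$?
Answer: $7731$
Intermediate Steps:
$A = -482$ ($A = 3 - 485 = -482$)
$K = -4$ ($K = - 2 \left(\left(-2\right) \left(-1\right)\right) = \left(-2\right) 2 = -4$)
$Q{\left(N \right)} = - 4 N^{2}$ ($Q{\left(N \right)} = - 4 N N = - 4 N^{2}$)
$19 + A Q{\left(2 \right)} = 19 - 482 \left(- 4 \cdot 2^{2}\right) = 19 - 482 \left(\left(-4\right) 4\right) = 19 - -7712 = 19 + 7712 = 7731$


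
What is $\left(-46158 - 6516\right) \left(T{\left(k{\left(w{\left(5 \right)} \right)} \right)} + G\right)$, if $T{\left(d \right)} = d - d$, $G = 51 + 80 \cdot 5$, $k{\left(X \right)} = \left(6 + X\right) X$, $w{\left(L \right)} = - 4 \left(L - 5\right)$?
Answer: $-23755974$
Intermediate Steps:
$w{\left(L \right)} = 20 - 4 L$ ($w{\left(L \right)} = - 4 \left(-5 + L\right) = 20 - 4 L$)
$k{\left(X \right)} = X \left(6 + X\right)$
$G = 451$ ($G = 51 + 400 = 451$)
$T{\left(d \right)} = 0$
$\left(-46158 - 6516\right) \left(T{\left(k{\left(w{\left(5 \right)} \right)} \right)} + G\right) = \left(-46158 - 6516\right) \left(0 + 451\right) = \left(-52674\right) 451 = -23755974$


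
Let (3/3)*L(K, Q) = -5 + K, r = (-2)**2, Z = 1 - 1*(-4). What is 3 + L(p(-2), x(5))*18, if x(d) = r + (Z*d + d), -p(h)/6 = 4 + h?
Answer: -303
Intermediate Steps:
p(h) = -24 - 6*h (p(h) = -6*(4 + h) = -24 - 6*h)
Z = 5 (Z = 1 + 4 = 5)
r = 4
x(d) = 4 + 6*d (x(d) = 4 + (5*d + d) = 4 + 6*d)
L(K, Q) = -5 + K
3 + L(p(-2), x(5))*18 = 3 + (-5 + (-24 - 6*(-2)))*18 = 3 + (-5 + (-24 + 12))*18 = 3 + (-5 - 12)*18 = 3 - 17*18 = 3 - 306 = -303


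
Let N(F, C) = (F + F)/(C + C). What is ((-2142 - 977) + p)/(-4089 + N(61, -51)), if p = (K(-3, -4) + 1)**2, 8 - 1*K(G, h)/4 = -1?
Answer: 255/596 ≈ 0.42785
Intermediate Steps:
N(F, C) = F/C (N(F, C) = (2*F)/((2*C)) = (2*F)*(1/(2*C)) = F/C)
K(G, h) = 36 (K(G, h) = 32 - 4*(-1) = 32 + 4 = 36)
p = 1369 (p = (36 + 1)**2 = 37**2 = 1369)
((-2142 - 977) + p)/(-4089 + N(61, -51)) = ((-2142 - 977) + 1369)/(-4089 + 61/(-51)) = (-3119 + 1369)/(-4089 + 61*(-1/51)) = -1750/(-4089 - 61/51) = -1750/(-208600/51) = -1750*(-51/208600) = 255/596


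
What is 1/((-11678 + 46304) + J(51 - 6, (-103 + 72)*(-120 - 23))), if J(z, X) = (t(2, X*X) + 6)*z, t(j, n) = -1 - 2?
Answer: 1/34761 ≈ 2.8768e-5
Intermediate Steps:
t(j, n) = -3
J(z, X) = 3*z (J(z, X) = (-3 + 6)*z = 3*z)
1/((-11678 + 46304) + J(51 - 6, (-103 + 72)*(-120 - 23))) = 1/((-11678 + 46304) + 3*(51 - 6)) = 1/(34626 + 3*45) = 1/(34626 + 135) = 1/34761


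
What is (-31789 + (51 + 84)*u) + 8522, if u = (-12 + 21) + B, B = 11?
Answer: -20567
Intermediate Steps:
u = 20 (u = (-12 + 21) + 11 = 9 + 11 = 20)
(-31789 + (51 + 84)*u) + 8522 = (-31789 + (51 + 84)*20) + 8522 = (-31789 + 135*20) + 8522 = (-31789 + 2700) + 8522 = -29089 + 8522 = -20567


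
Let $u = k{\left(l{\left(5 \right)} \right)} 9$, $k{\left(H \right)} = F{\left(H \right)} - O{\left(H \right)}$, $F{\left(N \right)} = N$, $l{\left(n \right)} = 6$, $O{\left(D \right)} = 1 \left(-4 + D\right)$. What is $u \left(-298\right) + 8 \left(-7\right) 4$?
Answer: $-10952$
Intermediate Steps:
$O{\left(D \right)} = -4 + D$
$k{\left(H \right)} = 4$ ($k{\left(H \right)} = H - \left(-4 + H\right) = 4$)
$u = 36$ ($u = 4 \cdot 9 = 36$)
$u \left(-298\right) + 8 \left(-7\right) 4 = 36 \left(-298\right) + 8 \left(-7\right) 4 = -10728 - 224 = -10952$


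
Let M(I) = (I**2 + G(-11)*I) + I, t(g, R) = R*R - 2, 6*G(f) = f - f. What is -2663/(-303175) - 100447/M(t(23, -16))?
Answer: -6056107343/3927328950 ≈ -1.5420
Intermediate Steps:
G(f) = 0 (G(f) = (f - f)/6 = (1/6)*0 = 0)
t(g, R) = -2 + R**2 (t(g, R) = R**2 - 2 = -2 + R**2)
M(I) = I + I**2 (M(I) = (I**2 + 0*I) + I = (I**2 + 0) + I = I**2 + I = I + I**2)
-2663/(-303175) - 100447/M(t(23, -16)) = -2663/(-303175) - 100447*1/((1 + (-2 + (-16)**2))*(-2 + (-16)**2)) = -2663*(-1/303175) - 100447*1/((1 + (-2 + 256))*(-2 + 256)) = 2663/303175 - 100447*1/(254*(1 + 254)) = 2663/303175 - 100447/(254*255) = 2663/303175 - 100447/64770 = -6056107343/3927328950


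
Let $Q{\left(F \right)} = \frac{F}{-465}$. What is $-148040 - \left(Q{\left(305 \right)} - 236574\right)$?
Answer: $\frac{8233723}{93} \approx 88535.0$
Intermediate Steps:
$Q{\left(F \right)} = - \frac{F}{465}$ ($Q{\left(F \right)} = F \left(- \frac{1}{465}\right) = - \frac{F}{465}$)
$-148040 - \left(Q{\left(305 \right)} - 236574\right) = -148040 - \left(\left(- \frac{1}{465}\right) 305 - 236574\right) = -148040 - \left(- \frac{61}{93} - 236574\right) = -148040 - - \frac{22001443}{93} = -148040 + \frac{22001443}{93} = \frac{8233723}{93}$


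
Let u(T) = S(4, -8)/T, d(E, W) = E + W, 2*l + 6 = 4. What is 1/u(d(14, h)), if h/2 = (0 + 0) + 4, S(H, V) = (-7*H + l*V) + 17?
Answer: -22/3 ≈ -7.3333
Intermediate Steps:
l = -1 (l = -3 + (½)*4 = -3 + 2 = -1)
S(H, V) = 17 - V - 7*H (S(H, V) = (-7*H - V) + 17 = (-V - 7*H) + 17 = 17 - V - 7*H)
h = 8 (h = 2*((0 + 0) + 4) = 2*(0 + 4) = 2*4 = 8)
u(T) = -3/T (u(T) = (17 - 1*(-8) - 7*4)/T = (17 + 8 - 28)/T = -3/T)
1/u(d(14, h)) = 1/(-3/(14 + 8)) = 1/(-3/22) = -22/3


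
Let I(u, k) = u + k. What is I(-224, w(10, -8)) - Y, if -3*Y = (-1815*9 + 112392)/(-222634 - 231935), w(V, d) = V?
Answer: -32436595/151523 ≈ -214.07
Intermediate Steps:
Y = 10673/151523 (Y = -(-1815*9 + 112392)/(3*(-222634 - 231935)) = -(-16335 + 112392)/(3*(-454569)) = -32019*(-1)/454569 = -⅓*(-32019/151523) = 10673/151523 ≈ 0.070438)
I(u, k) = k + u
I(-224, w(10, -8)) - Y = (10 - 224) - 1*10673/151523 = -214 - 10673/151523 = -32436595/151523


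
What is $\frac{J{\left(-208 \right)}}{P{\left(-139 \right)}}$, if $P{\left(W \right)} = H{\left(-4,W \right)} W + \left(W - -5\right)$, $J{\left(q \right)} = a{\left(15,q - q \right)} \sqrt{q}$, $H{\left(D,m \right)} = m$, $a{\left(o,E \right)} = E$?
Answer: $0$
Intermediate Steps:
$J{\left(q \right)} = 0$ ($J{\left(q \right)} = \left(q - q\right) \sqrt{q} = 0 \sqrt{q} = 0$)
$P{\left(W \right)} = 5 + W + W^{2}$ ($P{\left(W \right)} = W W + \left(W - -5\right) = W^{2} + \left(W + 5\right) = W^{2} + \left(5 + W\right) = 5 + W + W^{2}$)
$\frac{J{\left(-208 \right)}}{P{\left(-139 \right)}} = \frac{0}{5 - 139 + \left(-139\right)^{2}} = \frac{0}{5 - 139 + 19321} = \frac{0}{19187} = 0 \cdot \frac{1}{19187} = 0$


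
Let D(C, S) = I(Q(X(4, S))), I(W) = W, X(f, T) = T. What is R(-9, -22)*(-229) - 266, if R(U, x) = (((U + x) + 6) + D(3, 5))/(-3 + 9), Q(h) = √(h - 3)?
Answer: 4129/6 - 229*√2/6 ≈ 634.19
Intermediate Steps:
Q(h) = √(-3 + h)
D(C, S) = √(-3 + S)
R(U, x) = 1 + U/6 + x/6 + √2/6 (R(U, x) = (((U + x) + 6) + √(-3 + 5))/(-3 + 9) = ((6 + U + x) + √2)/6 = (6 + U + x + √2)*(⅙) = 1 + U/6 + x/6 + √2/6)
R(-9, -22)*(-229) - 266 = (1 + (⅙)*(-9) + (⅙)*(-22) + √2/6)*(-229) - 266 = (1 - 3/2 - 11/3 + √2/6)*(-229) - 266 = (-25/6 + √2/6)*(-229) - 266 = (5725/6 - 229*√2/6) - 266 = 4129/6 - 229*√2/6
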